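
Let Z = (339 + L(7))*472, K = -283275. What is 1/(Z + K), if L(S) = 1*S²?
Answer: -1/100139 ≈ -9.9861e-6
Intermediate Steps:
L(S) = S²
Z = 183136 (Z = (339 + 7²)*472 = (339 + 49)*472 = 388*472 = 183136)
1/(Z + K) = 1/(183136 - 283275) = 1/(-100139) = -1/100139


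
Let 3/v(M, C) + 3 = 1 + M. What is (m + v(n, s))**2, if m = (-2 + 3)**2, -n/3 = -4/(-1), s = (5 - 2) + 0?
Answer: 121/196 ≈ 0.61735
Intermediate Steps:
s = 3 (s = 3 + 0 = 3)
n = -12 (n = -(-12)/(-1) = -(-12)*(-1) = -3*4 = -12)
v(M, C) = 3/(-2 + M) (v(M, C) = 3/(-3 + (1 + M)) = 3/(-2 + M))
m = 1 (m = 1**2 = 1)
(m + v(n, s))**2 = (1 + 3/(-2 - 12))**2 = (1 + 3/(-14))**2 = (1 + 3*(-1/14))**2 = (1 - 3/14)**2 = (11/14)**2 = 121/196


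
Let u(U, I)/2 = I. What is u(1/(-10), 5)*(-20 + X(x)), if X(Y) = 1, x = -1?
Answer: -190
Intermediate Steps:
u(U, I) = 2*I
u(1/(-10), 5)*(-20 + X(x)) = (2*5)*(-20 + 1) = 10*(-19) = -190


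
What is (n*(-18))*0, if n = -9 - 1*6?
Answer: 0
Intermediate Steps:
n = -15 (n = -9 - 6 = -15)
(n*(-18))*0 = -15*(-18)*0 = 270*0 = 0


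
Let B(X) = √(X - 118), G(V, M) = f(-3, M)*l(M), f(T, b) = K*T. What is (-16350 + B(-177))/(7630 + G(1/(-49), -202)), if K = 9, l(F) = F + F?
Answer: -8175/9269 + I*√295/18538 ≈ -0.88197 + 0.00092651*I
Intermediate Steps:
l(F) = 2*F
f(T, b) = 9*T
G(V, M) = -54*M (G(V, M) = (9*(-3))*(2*M) = -54*M)
B(X) = √(-118 + X)
(-16350 + B(-177))/(7630 + G(1/(-49), -202)) = (-16350 + √(-118 - 177))/(7630 - 54*(-202)) = (-16350 + √(-295))/(7630 + 10908) = (-16350 + I*√295)/18538 = (-16350 + I*√295)*(1/18538) = -8175/9269 + I*√295/18538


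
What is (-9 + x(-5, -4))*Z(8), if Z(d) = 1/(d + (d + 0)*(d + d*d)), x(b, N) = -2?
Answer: -11/584 ≈ -0.018836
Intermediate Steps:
Z(d) = 1/(d + d*(d + d²))
(-9 + x(-5, -4))*Z(8) = (-9 - 2)*(1/(8*(1 + 8 + 8²))) = -11/(8*(1 + 8 + 64)) = -11/(8*73) = -11*1/584 = -11/584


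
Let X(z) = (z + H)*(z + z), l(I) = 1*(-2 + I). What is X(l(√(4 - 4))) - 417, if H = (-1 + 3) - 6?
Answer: -393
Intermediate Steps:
l(I) = -2 + I
H = -4 (H = 2 - 6 = -4)
X(z) = 2*z*(-4 + z) (X(z) = (z - 4)*(z + z) = (-4 + z)*(2*z) = 2*z*(-4 + z))
X(l(√(4 - 4))) - 417 = 2*(-2 + √(4 - 4))*(-4 + (-2 + √(4 - 4))) - 417 = 2*(-2 + √0)*(-4 + (-2 + √0)) - 417 = 2*(-2 + 0)*(-4 + (-2 + 0)) - 417 = 2*(-2)*(-4 - 2) - 417 = 2*(-2)*(-6) - 417 = 24 - 417 = -393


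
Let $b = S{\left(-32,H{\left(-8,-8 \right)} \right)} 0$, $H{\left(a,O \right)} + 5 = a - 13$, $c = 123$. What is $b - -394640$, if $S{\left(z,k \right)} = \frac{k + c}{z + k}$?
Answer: $394640$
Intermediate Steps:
$H{\left(a,O \right)} = -18 + a$ ($H{\left(a,O \right)} = -5 + \left(a - 13\right) = -5 + \left(-13 + a\right) = -18 + a$)
$S{\left(z,k \right)} = \frac{123 + k}{k + z}$ ($S{\left(z,k \right)} = \frac{k + 123}{z + k} = \frac{123 + k}{k + z}$)
$b = 0$ ($b = \frac{123 - 26}{\left(-18 - 8\right) - 32} \cdot 0 = \frac{123 - 26}{-26 - 32} \cdot 0 = \frac{1}{-58} \cdot 97 \cdot 0 = \left(- \frac{1}{58}\right) 97 \cdot 0 = \left(- \frac{97}{58}\right) 0 = 0$)
$b - -394640 = 0 - -394640 = 0 + 394640 = 394640$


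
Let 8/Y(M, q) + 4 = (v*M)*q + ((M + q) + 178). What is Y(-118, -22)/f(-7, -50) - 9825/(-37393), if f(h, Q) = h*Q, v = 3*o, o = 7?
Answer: 46896027911/178481463125 ≈ 0.26275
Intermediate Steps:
v = 21 (v = 3*7 = 21)
Y(M, q) = 8/(174 + M + q + 21*M*q) (Y(M, q) = 8/(-4 + ((21*M)*q + ((M + q) + 178))) = 8/(-4 + (21*M*q + (178 + M + q))) = 8/(-4 + (178 + M + q + 21*M*q)) = 8/(174 + M + q + 21*M*q))
f(h, Q) = Q*h
Y(-118, -22)/f(-7, -50) - 9825/(-37393) = (8/(174 - 118 - 22 + 21*(-118)*(-22)))/((-50*(-7))) - 9825/(-37393) = (8/(174 - 118 - 22 + 54516))/350 - 9825*(-1/37393) = (8/54550)*(1/350) + 9825/37393 = (8*(1/54550))*(1/350) + 9825/37393 = (4/27275)*(1/350) + 9825/37393 = 2/4773125 + 9825/37393 = 46896027911/178481463125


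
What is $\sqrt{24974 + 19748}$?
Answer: $\sqrt{44722} \approx 211.48$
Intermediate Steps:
$\sqrt{24974 + 19748} = \sqrt{44722}$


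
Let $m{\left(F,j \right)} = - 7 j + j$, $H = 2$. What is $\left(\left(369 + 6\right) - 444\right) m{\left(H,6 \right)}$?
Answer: $2484$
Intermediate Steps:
$m{\left(F,j \right)} = - 6 j$
$\left(\left(369 + 6\right) - 444\right) m{\left(H,6 \right)} = \left(\left(369 + 6\right) - 444\right) \left(\left(-6\right) 6\right) = \left(375 - 444\right) \left(-36\right) = \left(-69\right) \left(-36\right) = 2484$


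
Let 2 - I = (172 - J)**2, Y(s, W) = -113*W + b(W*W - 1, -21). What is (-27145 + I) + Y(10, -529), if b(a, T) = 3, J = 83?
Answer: 24716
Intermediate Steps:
Y(s, W) = 3 - 113*W (Y(s, W) = -113*W + 3 = 3 - 113*W)
I = -7919 (I = 2 - (172 - 1*83)**2 = 2 - (172 - 83)**2 = 2 - 1*89**2 = 2 - 1*7921 = 2 - 7921 = -7919)
(-27145 + I) + Y(10, -529) = (-27145 - 7919) + (3 - 113*(-529)) = -35064 + (3 + 59777) = -35064 + 59780 = 24716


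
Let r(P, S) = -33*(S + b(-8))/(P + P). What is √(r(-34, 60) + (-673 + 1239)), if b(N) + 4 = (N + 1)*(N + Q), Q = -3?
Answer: √728909/34 ≈ 25.111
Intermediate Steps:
b(N) = -4 + (1 + N)*(-3 + N) (b(N) = -4 + (N + 1)*(N - 3) = -4 + (1 + N)*(-3 + N))
r(P, S) = -33*(73 + S)/(2*P) (r(P, S) = -33*(S + (-7 + (-8)² - 2*(-8)))/(P + P) = -33*(S + (-7 + 64 + 16))/(2*P) = -33*(S + 73)/(2*P) = -33*(73 + S)/(2*P))
√(r(-34, 60) + (-673 + 1239)) = √((33/2)*(-73 - 1*60)/(-34) + (-673 + 1239)) = √((33/2)*(-1/34)*(-73 - 60) + 566) = √((33/2)*(-1/34)*(-133) + 566) = √(4389/68 + 566) = √(42877/68) = √728909/34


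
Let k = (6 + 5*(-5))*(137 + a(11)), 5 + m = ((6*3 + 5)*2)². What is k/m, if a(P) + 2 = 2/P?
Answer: -28253/23221 ≈ -1.2167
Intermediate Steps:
m = 2111 (m = -5 + ((6*3 + 5)*2)² = -5 + ((18 + 5)*2)² = -5 + (23*2)² = -5 + 46² = -5 + 2116 = 2111)
a(P) = -2 + 2/P
k = -28253/11 (k = (6 + 5*(-5))*(137 + (-2 + 2/11)) = (6 - 25)*(137 + (-2 + 2*(1/11))) = -19*(137 + (-2 + 2/11)) = -19*(137 - 20/11) = -19*1487/11 = -28253/11 ≈ -2568.5)
k/m = -28253/11/2111 = -28253/11*1/2111 = -28253/23221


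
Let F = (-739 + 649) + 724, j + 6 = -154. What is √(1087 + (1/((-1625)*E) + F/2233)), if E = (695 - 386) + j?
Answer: 2*√3178335058335101665/108133025 ≈ 32.974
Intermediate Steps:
j = -160 (j = -6 - 154 = -160)
F = 634 (F = -90 + 724 = 634)
E = 149 (E = (695 - 386) - 160 = 309 - 160 = 149)
√(1087 + (1/((-1625)*E) + F/2233)) = √(1087 + (1/(-1625*149) + 634/2233)) = √(1087 + (-1/1625*1/149 + 634*(1/2233))) = √(1087 + (-1/242125 + 634/2233)) = √(1087 + 153505017/540665125) = √(587856495892/540665125) = 2*√3178335058335101665/108133025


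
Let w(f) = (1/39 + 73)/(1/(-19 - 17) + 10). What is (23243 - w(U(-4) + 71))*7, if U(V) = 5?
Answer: 759086335/4667 ≈ 1.6265e+5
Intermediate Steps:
w(f) = 34176/4667 (w(f) = (1/39 + 73)/(1/(-36) + 10) = 2848/(39*(-1/36 + 10)) = 2848/(39*(359/36)) = (2848/39)*(36/359) = 34176/4667)
(23243 - w(U(-4) + 71))*7 = (23243 - 1*34176/4667)*7 = (23243 - 34176/4667)*7 = (108440905/4667)*7 = 759086335/4667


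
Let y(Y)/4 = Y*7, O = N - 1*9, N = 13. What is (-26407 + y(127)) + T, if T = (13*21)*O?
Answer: -21759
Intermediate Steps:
O = 4 (O = 13 - 1*9 = 13 - 9 = 4)
T = 1092 (T = (13*21)*4 = 273*4 = 1092)
y(Y) = 28*Y (y(Y) = 4*(Y*7) = 4*(7*Y) = 28*Y)
(-26407 + y(127)) + T = (-26407 + 28*127) + 1092 = (-26407 + 3556) + 1092 = -22851 + 1092 = -21759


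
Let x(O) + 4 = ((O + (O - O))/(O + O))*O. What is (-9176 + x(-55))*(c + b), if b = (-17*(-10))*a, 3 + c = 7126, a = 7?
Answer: -153083895/2 ≈ -7.6542e+7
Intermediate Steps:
c = 7123 (c = -3 + 7126 = 7123)
b = 1190 (b = -17*(-10)*7 = 170*7 = 1190)
x(O) = -4 + O/2 (x(O) = -4 + ((O + (O - O))/(O + O))*O = -4 + ((O + 0)/((2*O)))*O = -4 + (O*(1/(2*O)))*O = -4 + O/2)
(-9176 + x(-55))*(c + b) = (-9176 + (-4 + (1/2)*(-55)))*(7123 + 1190) = (-9176 + (-4 - 55/2))*8313 = (-9176 - 63/2)*8313 = -18415/2*8313 = -153083895/2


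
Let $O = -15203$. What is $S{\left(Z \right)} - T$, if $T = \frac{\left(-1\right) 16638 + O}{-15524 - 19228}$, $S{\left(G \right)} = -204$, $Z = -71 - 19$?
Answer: $- \frac{7121249}{34752} \approx -204.92$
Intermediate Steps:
$Z = -90$ ($Z = -71 - 19 = -90$)
$T = \frac{31841}{34752}$ ($T = \frac{\left(-1\right) 16638 - 15203}{-15524 - 19228} = \frac{-16638 - 15203}{-34752} = \left(-31841\right) \left(- \frac{1}{34752}\right) = \frac{31841}{34752} \approx 0.91623$)
$S{\left(Z \right)} - T = -204 - \frac{31841}{34752} = - \frac{7121249}{34752}$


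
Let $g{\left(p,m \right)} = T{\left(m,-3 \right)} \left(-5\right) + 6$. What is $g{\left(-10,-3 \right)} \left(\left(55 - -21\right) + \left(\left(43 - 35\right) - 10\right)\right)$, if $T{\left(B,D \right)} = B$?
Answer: $1554$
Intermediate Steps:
$g{\left(p,m \right)} = 6 - 5 m$ ($g{\left(p,m \right)} = m \left(-5\right) + 6 = - 5 m + 6 = 6 - 5 m$)
$g{\left(-10,-3 \right)} \left(\left(55 - -21\right) + \left(\left(43 - 35\right) - 10\right)\right) = \left(6 - -15\right) \left(\left(55 - -21\right) + \left(\left(43 - 35\right) - 10\right)\right) = \left(6 + 15\right) \left(\left(55 + 21\right) + \left(8 - 10\right)\right) = 21 \left(76 - 2\right) = 21 \cdot 74 = 1554$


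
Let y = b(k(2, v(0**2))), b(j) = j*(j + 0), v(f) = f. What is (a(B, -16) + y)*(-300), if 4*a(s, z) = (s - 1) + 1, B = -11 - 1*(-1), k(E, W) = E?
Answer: -450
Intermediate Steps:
b(j) = j**2 (b(j) = j*j = j**2)
B = -10 (B = -11 + 1 = -10)
y = 4 (y = 2**2 = 4)
a(s, z) = s/4 (a(s, z) = ((s - 1) + 1)/4 = ((-1 + s) + 1)/4 = s/4)
(a(B, -16) + y)*(-300) = ((1/4)*(-10) + 4)*(-300) = (-5/2 + 4)*(-300) = (3/2)*(-300) = -450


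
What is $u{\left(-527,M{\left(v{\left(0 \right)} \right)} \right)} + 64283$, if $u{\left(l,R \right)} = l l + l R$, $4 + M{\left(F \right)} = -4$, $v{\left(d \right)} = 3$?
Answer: $346228$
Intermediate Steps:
$M{\left(F \right)} = -8$ ($M{\left(F \right)} = -4 - 4 = -8$)
$u{\left(l,R \right)} = l^{2} + R l$
$u{\left(-527,M{\left(v{\left(0 \right)} \right)} \right)} + 64283 = - 527 \left(-8 - 527\right) + 64283 = \left(-527\right) \left(-535\right) + 64283 = 281945 + 64283 = 346228$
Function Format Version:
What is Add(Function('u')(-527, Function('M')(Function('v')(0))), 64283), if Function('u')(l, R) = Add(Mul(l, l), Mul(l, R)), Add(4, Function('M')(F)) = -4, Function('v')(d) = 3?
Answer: 346228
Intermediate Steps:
Function('M')(F) = -8 (Function('M')(F) = Add(-4, -4) = -8)
Function('u')(l, R) = Add(Pow(l, 2), Mul(R, l))
Add(Function('u')(-527, Function('M')(Function('v')(0))), 64283) = Add(Mul(-527, Add(-8, -527)), 64283) = Add(Mul(-527, -535), 64283) = Add(281945, 64283) = 346228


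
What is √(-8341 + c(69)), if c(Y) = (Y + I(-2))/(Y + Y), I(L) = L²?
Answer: I*√158835930/138 ≈ 91.326*I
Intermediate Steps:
c(Y) = (4 + Y)/(2*Y) (c(Y) = (Y + (-2)²)/(Y + Y) = (Y + 4)/((2*Y)) = (4 + Y)*(1/(2*Y)) = (4 + Y)/(2*Y))
√(-8341 + c(69)) = √(-8341 + (½)*(4 + 69)/69) = √(-8341 + (½)*(1/69)*73) = √(-8341 + 73/138) = √(-1150985/138) = I*√158835930/138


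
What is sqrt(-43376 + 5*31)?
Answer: I*sqrt(43221) ≈ 207.9*I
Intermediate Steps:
sqrt(-43376 + 5*31) = sqrt(-43376 + 155) = sqrt(-43221) = I*sqrt(43221)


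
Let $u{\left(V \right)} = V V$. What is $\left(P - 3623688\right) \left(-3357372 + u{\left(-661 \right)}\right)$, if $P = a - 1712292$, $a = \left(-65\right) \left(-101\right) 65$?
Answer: $14337238674005$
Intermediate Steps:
$a = 426725$ ($a = 6565 \cdot 65 = 426725$)
$u{\left(V \right)} = V^{2}$
$P = -1285567$ ($P = 426725 - 1712292 = -1285567$)
$\left(P - 3623688\right) \left(-3357372 + u{\left(-661 \right)}\right) = \left(-1285567 - 3623688\right) \left(-3357372 + \left(-661\right)^{2}\right) = - 4909255 \left(-3357372 + 436921\right) = \left(-4909255\right) \left(-2920451\right) = 14337238674005$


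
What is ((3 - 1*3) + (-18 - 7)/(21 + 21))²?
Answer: 625/1764 ≈ 0.35431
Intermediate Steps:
((3 - 1*3) + (-18 - 7)/(21 + 21))² = ((3 - 3) - 25/42)² = (0 - 25*1/42)² = (0 - 25/42)² = (-25/42)² = 625/1764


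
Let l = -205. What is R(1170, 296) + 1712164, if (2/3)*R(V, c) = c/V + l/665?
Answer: 88809942379/51870 ≈ 1.7122e+6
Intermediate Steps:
R(V, c) = -123/266 + 3*c/(2*V) (R(V, c) = 3*(c/V - 205/665)/2 = 3*(c/V - 205*1/665)/2 = 3*(c/V - 41/133)/2 = 3*(-41/133 + c/V)/2 = -123/266 + 3*c/(2*V))
R(1170, 296) + 1712164 = (3/266)*(-41*1170 + 133*296)/1170 + 1712164 = (3/266)*(1/1170)*(-47970 + 39368) + 1712164 = (3/266)*(1/1170)*(-8602) + 1712164 = -4301/51870 + 1712164 = 88809942379/51870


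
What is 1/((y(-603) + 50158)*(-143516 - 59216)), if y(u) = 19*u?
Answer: -1/7845931132 ≈ -1.2745e-10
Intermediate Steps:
1/((y(-603) + 50158)*(-143516 - 59216)) = 1/((19*(-603) + 50158)*(-143516 - 59216)) = 1/((-11457 + 50158)*(-202732)) = 1/(38701*(-202732)) = 1/(-7845931132) = -1/7845931132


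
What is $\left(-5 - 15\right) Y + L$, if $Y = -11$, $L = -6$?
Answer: $214$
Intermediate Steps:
$\left(-5 - 15\right) Y + L = \left(-5 - 15\right) \left(-11\right) - 6 = \left(-20\right) \left(-11\right) - 6 = 220 - 6 = 214$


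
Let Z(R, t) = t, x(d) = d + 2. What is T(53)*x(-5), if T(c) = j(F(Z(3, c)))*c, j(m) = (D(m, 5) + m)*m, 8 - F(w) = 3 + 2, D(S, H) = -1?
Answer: -954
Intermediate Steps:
x(d) = 2 + d
F(w) = 3 (F(w) = 8 - (3 + 2) = 8 - 1*5 = 8 - 5 = 3)
j(m) = m*(-1 + m) (j(m) = (-1 + m)*m = m*(-1 + m))
T(c) = 6*c (T(c) = (3*(-1 + 3))*c = (3*2)*c = 6*c)
T(53)*x(-5) = (6*53)*(2 - 5) = 318*(-3) = -954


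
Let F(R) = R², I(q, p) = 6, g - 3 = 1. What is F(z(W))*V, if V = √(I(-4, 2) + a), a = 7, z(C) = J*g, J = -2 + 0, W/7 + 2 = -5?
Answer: 64*√13 ≈ 230.76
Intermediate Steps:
W = -49 (W = -14 + 7*(-5) = -14 - 35 = -49)
g = 4 (g = 3 + 1 = 4)
J = -2
z(C) = -8 (z(C) = -2*4 = -8)
V = √13 (V = √(6 + 7) = √13 ≈ 3.6056)
F(z(W))*V = (-8)²*√13 = 64*√13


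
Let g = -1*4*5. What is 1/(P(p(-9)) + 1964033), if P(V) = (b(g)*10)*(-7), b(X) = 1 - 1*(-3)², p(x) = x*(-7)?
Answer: 1/1964593 ≈ 5.0901e-7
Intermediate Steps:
p(x) = -7*x
g = -20 (g = -4*5 = -20)
b(X) = -8 (b(X) = 1 - 1*9 = 1 - 9 = -8)
P(V) = 560 (P(V) = -8*10*(-7) = -80*(-7) = 560)
1/(P(p(-9)) + 1964033) = 1/(560 + 1964033) = 1/1964593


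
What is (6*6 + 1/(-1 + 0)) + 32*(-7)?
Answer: -189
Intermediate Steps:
(6*6 + 1/(-1 + 0)) + 32*(-7) = (36 + 1/(-1)) - 224 = (36 - 1) - 224 = 35 - 224 = -189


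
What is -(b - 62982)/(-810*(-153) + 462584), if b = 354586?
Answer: -145802/293257 ≈ -0.49718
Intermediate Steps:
-(b - 62982)/(-810*(-153) + 462584) = -(354586 - 62982)/(-810*(-153) + 462584) = -291604/(123930 + 462584) = -291604/586514 = -1*145802/293257 = -145802/293257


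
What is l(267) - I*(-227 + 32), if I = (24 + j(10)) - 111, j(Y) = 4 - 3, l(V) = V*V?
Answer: 54519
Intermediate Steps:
l(V) = V²
j(Y) = 1
I = -86 (I = (24 + 1) - 111 = 25 - 111 = -86)
l(267) - I*(-227 + 32) = 267² - (-86)*(-227 + 32) = 71289 - (-86)*(-195) = 71289 - 1*16770 = 71289 - 16770 = 54519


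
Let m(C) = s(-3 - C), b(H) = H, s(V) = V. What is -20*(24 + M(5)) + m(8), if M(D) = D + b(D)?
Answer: -691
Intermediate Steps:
m(C) = -3 - C
M(D) = 2*D (M(D) = D + D = 2*D)
-20*(24 + M(5)) + m(8) = -20*(24 + 2*5) + (-3 - 1*8) = -20*(24 + 10) + (-3 - 8) = -20*34 - 11 = -680 - 11 = -691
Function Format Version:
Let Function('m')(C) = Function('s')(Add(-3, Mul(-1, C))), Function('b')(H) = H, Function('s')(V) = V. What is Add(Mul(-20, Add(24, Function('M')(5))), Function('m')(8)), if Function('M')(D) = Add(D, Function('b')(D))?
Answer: -691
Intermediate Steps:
Function('m')(C) = Add(-3, Mul(-1, C))
Function('M')(D) = Mul(2, D) (Function('M')(D) = Add(D, D) = Mul(2, D))
Add(Mul(-20, Add(24, Function('M')(5))), Function('m')(8)) = Add(Mul(-20, Add(24, Mul(2, 5))), Add(-3, Mul(-1, 8))) = Add(Mul(-20, Add(24, 10)), Add(-3, -8)) = Add(Mul(-20, 34), -11) = Add(-680, -11) = -691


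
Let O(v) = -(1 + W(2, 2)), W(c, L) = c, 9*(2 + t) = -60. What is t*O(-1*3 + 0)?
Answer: 26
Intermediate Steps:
t = -26/3 (t = -2 + (⅑)*(-60) = -2 - 20/3 = -26/3 ≈ -8.6667)
O(v) = -3 (O(v) = -(1 + 2) = -1*3 = -3)
t*O(-1*3 + 0) = -26/3*(-3) = 26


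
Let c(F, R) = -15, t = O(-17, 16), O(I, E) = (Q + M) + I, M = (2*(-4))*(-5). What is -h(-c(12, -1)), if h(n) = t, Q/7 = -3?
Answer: -2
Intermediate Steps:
Q = -21 (Q = 7*(-3) = -21)
M = 40 (M = -8*(-5) = 40)
O(I, E) = 19 + I (O(I, E) = (-21 + 40) + I = 19 + I)
t = 2 (t = 19 - 17 = 2)
h(n) = 2
-h(-c(12, -1)) = -1*2 = -2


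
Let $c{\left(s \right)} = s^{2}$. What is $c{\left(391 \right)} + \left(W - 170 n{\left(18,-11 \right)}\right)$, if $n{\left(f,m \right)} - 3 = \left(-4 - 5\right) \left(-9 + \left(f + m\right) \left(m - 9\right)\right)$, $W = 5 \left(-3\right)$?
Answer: $-75614$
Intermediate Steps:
$W = -15$
$n{\left(f,m \right)} = 84 - 9 \left(-9 + m\right) \left(f + m\right)$ ($n{\left(f,m \right)} = 3 + \left(-4 - 5\right) \left(-9 + \left(f + m\right) \left(m - 9\right)\right) = 3 - 9 \left(-9 + \left(f + m\right) \left(-9 + m\right)\right) = 3 - 9 \left(-9 + \left(-9 + m\right) \left(f + m\right)\right) = 3 - \left(-81 + 9 \left(-9 + m\right) \left(f + m\right)\right) = 84 - 9 \left(-9 + m\right) \left(f + m\right)$)
$c{\left(391 \right)} + \left(W - 170 n{\left(18,-11 \right)}\right) = 391^{2} - \left(15 + 170 \left(84 - 9 \left(-11\right)^{2} + 81 \cdot 18 + 81 \left(-11\right) - 162 \left(-11\right)\right)\right) = 152881 - \left(15 + 170 \left(84 - 1089 + 1458 - 891 + 1782\right)\right) = 152881 - 228495 = -75614$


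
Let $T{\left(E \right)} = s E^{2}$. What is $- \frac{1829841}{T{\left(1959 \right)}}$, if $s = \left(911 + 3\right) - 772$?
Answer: $- \frac{609947}{181650234} \approx -0.0033578$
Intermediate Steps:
$s = 142$ ($s = 914 - 772 = 142$)
$T{\left(E \right)} = 142 E^{2}$
$- \frac{1829841}{T{\left(1959 \right)}} = - \frac{1829841}{142 \cdot 1959^{2}} = - \frac{1829841}{142 \cdot 3837681} = - \frac{1829841}{544950702} = \left(-1829841\right) \frac{1}{544950702} = - \frac{609947}{181650234}$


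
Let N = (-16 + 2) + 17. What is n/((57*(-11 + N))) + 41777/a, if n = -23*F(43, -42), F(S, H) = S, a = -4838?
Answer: -7132765/1103064 ≈ -6.4663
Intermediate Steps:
N = 3 (N = -14 + 17 = 3)
n = -989 (n = -23*43 = -989)
n/((57*(-11 + N))) + 41777/a = -989*1/(57*(-11 + 3)) + 41777/(-4838) = -989/(57*(-8)) + 41777*(-1/4838) = -989/(-456) - 41777/4838 = -989*(-1/456) - 41777/4838 = 989/456 - 41777/4838 = -7132765/1103064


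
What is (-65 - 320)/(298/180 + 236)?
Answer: -34650/21389 ≈ -1.6200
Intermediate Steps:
(-65 - 320)/(298/180 + 236) = -385/(298*(1/180) + 236) = -385/(149/90 + 236) = -385/21389/90 = -385*90/21389 = -34650/21389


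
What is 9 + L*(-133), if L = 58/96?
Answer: -3425/48 ≈ -71.354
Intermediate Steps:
L = 29/48 (L = 58*(1/96) = 29/48 ≈ 0.60417)
9 + L*(-133) = 9 + (29/48)*(-133) = 9 - 3857/48 = -3425/48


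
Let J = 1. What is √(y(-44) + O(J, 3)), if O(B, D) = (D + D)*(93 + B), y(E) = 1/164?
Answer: √3792377/82 ≈ 23.749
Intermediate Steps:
y(E) = 1/164
O(B, D) = 2*D*(93 + B) (O(B, D) = (2*D)*(93 + B) = 2*D*(93 + B))
√(y(-44) + O(J, 3)) = √(1/164 + 2*3*(93 + 1)) = √(1/164 + 2*3*94) = √(1/164 + 564) = √(92497/164) = √3792377/82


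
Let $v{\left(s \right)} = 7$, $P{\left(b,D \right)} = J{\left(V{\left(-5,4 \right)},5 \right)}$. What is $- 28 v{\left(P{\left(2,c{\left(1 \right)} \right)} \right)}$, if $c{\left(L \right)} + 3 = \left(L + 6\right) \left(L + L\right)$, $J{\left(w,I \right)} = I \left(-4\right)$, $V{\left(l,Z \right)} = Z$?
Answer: $-196$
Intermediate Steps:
$J{\left(w,I \right)} = - 4 I$
$c{\left(L \right)} = -3 + 2 L \left(6 + L\right)$ ($c{\left(L \right)} = -3 + \left(L + 6\right) \left(L + L\right) = -3 + \left(6 + L\right) 2 L = -3 + 2 L \left(6 + L\right)$)
$P{\left(b,D \right)} = -20$ ($P{\left(b,D \right)} = \left(-4\right) 5 = -20$)
$- 28 v{\left(P{\left(2,c{\left(1 \right)} \right)} \right)} = \left(-28\right) 7 = -196$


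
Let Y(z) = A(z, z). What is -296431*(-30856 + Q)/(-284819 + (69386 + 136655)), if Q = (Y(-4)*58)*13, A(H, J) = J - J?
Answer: -653333924/5627 ≈ -1.1611e+5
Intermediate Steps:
A(H, J) = 0
Y(z) = 0
Q = 0 (Q = (0*58)*13 = 0*13 = 0)
-296431*(-30856 + Q)/(-284819 + (69386 + 136655)) = -296431*(-30856 + 0)/(-284819 + (69386 + 136655)) = -296431*(-30856/(-284819 + 206041)) = -296431/((-78778*(-1/30856))) = -296431/5627/2204 = -296431*2204/5627 = -653333924/5627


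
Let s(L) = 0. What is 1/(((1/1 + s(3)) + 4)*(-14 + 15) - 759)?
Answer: -1/754 ≈ -0.0013263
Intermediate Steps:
1/(((1/1 + s(3)) + 4)*(-14 + 15) - 759) = 1/(((1/1 + 0) + 4)*(-14 + 15) - 759) = 1/(((1 + 0) + 4)*1 - 759) = 1/((1 + 4)*1 - 759) = 1/(5*1 - 759) = 1/(5 - 759) = 1/(-754) = -1/754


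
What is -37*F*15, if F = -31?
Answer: 17205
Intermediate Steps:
-37*F*15 = -37*(-31)*15 = 1147*15 = 17205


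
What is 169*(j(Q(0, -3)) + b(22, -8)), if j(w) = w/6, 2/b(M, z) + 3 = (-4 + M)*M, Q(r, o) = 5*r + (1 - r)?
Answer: 7605/262 ≈ 29.027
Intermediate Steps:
Q(r, o) = 1 + 4*r
b(M, z) = 2/(-3 + M*(-4 + M)) (b(M, z) = 2/(-3 + (-4 + M)*M) = 2/(-3 + M*(-4 + M)))
j(w) = w/6 (j(w) = w*(⅙) = w/6)
169*(j(Q(0, -3)) + b(22, -8)) = 169*((1 + 4*0)/6 + 2/(-3 + 22² - 4*22)) = 169*((1 + 0)/6 + 2/(-3 + 484 - 88)) = 169*((⅙)*1 + 2/393) = 169*(⅙ + 2*(1/393)) = 169*(⅙ + 2/393) = 169*(45/262) = 7605/262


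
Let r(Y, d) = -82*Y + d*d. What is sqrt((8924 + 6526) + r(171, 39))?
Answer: sqrt(2949) ≈ 54.305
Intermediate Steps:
r(Y, d) = d**2 - 82*Y (r(Y, d) = -82*Y + d**2 = d**2 - 82*Y)
sqrt((8924 + 6526) + r(171, 39)) = sqrt((8924 + 6526) + (39**2 - 82*171)) = sqrt(15450 + (1521 - 14022)) = sqrt(15450 - 12501) = sqrt(2949)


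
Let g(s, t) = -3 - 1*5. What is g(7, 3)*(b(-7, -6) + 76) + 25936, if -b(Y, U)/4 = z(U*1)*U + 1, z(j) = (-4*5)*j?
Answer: 2320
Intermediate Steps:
z(j) = -20*j
g(s, t) = -8 (g(s, t) = -3 - 5 = -8)
b(Y, U) = -4 + 80*U² (b(Y, U) = -4*((-20*U)*U + 1) = -4*(-20*U² + 1) = -4*(1 - 20*U²) = -4 + 80*U²)
g(7, 3)*(b(-7, -6) + 76) + 25936 = -8*((-4 + 80*(-6)²) + 76) + 25936 = -8*((-4 + 80*36) + 76) + 25936 = -8*((-4 + 2880) + 76) + 25936 = -8*(2876 + 76) + 25936 = -8*2952 + 25936 = -23616 + 25936 = 2320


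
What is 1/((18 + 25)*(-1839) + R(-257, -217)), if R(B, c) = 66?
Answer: -1/79011 ≈ -1.2656e-5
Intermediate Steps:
1/((18 + 25)*(-1839) + R(-257, -217)) = 1/((18 + 25)*(-1839) + 66) = 1/(43*(-1839) + 66) = 1/(-79077 + 66) = 1/(-79011) = -1/79011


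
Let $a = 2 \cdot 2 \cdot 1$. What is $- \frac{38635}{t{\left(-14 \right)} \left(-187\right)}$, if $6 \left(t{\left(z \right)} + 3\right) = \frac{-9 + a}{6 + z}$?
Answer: $- \frac{1854480}{25993} \approx -71.345$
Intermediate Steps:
$a = 4$ ($a = 4 \cdot 1 = 4$)
$t{\left(z \right)} = -3 - \frac{5}{6 \left(6 + z\right)}$ ($t{\left(z \right)} = -3 + \frac{\left(-9 + 4\right) \frac{1}{6 + z}}{6} = -3 + \frac{\left(-5\right) \frac{1}{6 + z}}{6} = -3 - \frac{5}{6 \left(6 + z\right)}$)
$- \frac{38635}{t{\left(-14 \right)} \left(-187\right)} = - \frac{38635}{\frac{-113 - -252}{6 \left(6 - 14\right)} \left(-187\right)} = - \frac{38635}{\frac{-113 + 252}{6 \left(-8\right)} \left(-187\right)} = - \frac{38635}{\frac{1}{6} \left(- \frac{1}{8}\right) 139 \left(-187\right)} = - \frac{38635}{\left(- \frac{139}{48}\right) \left(-187\right)} = - \frac{38635}{\frac{25993}{48}} = \left(-38635\right) \frac{48}{25993} = - \frac{1854480}{25993}$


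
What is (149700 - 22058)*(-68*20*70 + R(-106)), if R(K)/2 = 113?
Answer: -12122671308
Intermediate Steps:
R(K) = 226 (R(K) = 2*113 = 226)
(149700 - 22058)*(-68*20*70 + R(-106)) = (149700 - 22058)*(-68*20*70 + 226) = 127642*(-1360*70 + 226) = 127642*(-95200 + 226) = 127642*(-94974) = -12122671308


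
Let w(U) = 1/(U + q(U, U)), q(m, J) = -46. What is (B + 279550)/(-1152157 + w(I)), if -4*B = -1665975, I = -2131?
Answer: -71307635/118035096 ≈ -0.60412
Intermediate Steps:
B = 1665975/4 (B = -1/4*(-1665975) = 1665975/4 ≈ 4.1649e+5)
w(U) = 1/(-46 + U) (w(U) = 1/(U - 46) = 1/(-46 + U))
(B + 279550)/(-1152157 + w(I)) = (1665975/4 + 279550)/(-1152157 + 1/(-46 - 2131)) = 2784175/(4*(-1152157 + 1/(-2177))) = 2784175/(4*(-1152157 - 1/2177)) = 2784175/(4*(-2508245790/2177)) = (2784175/4)*(-2177/2508245790) = -71307635/118035096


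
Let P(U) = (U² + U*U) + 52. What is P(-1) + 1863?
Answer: 1917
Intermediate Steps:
P(U) = 52 + 2*U² (P(U) = (U² + U²) + 52 = 2*U² + 52 = 52 + 2*U²)
P(-1) + 1863 = (52 + 2*(-1)²) + 1863 = (52 + 2*1) + 1863 = (52 + 2) + 1863 = 54 + 1863 = 1917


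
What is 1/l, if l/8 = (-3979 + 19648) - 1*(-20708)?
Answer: 1/291016 ≈ 3.4362e-6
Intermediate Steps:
l = 291016 (l = 8*((-3979 + 19648) - 1*(-20708)) = 8*(15669 + 20708) = 8*36377 = 291016)
1/l = 1/291016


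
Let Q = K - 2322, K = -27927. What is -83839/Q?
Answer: 83839/30249 ≈ 2.7716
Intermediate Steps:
Q = -30249 (Q = -27927 - 2322 = -30249)
-83839/Q = -83839/(-30249) = -83839*(-1/30249) = 83839/30249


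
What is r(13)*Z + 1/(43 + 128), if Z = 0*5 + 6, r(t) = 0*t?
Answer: 1/171 ≈ 0.0058480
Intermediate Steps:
r(t) = 0
Z = 6 (Z = 0 + 6 = 6)
r(13)*Z + 1/(43 + 128) = 0*6 + 1/(43 + 128) = 0 + 1/171 = 1/171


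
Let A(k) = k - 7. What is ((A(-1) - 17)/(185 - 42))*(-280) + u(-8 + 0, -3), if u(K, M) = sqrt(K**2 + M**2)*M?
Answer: 7000/143 - 3*sqrt(73) ≈ 23.319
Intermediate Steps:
A(k) = -7 + k
u(K, M) = M*sqrt(K**2 + M**2)
((A(-1) - 17)/(185 - 42))*(-280) + u(-8 + 0, -3) = (((-7 - 1) - 17)/(185 - 42))*(-280) - 3*sqrt((-8 + 0)**2 + (-3)**2) = ((-8 - 17)/143)*(-280) - 3*sqrt((-8)**2 + 9) = -25*1/143*(-280) - 3*sqrt(64 + 9) = -25/143*(-280) - 3*sqrt(73) = 7000/143 - 3*sqrt(73)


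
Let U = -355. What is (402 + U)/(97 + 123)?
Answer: 47/220 ≈ 0.21364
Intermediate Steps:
(402 + U)/(97 + 123) = (402 - 355)/(97 + 123) = 47/220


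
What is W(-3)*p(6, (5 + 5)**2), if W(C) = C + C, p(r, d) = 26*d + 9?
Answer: -15654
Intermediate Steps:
p(r, d) = 9 + 26*d
W(C) = 2*C
W(-3)*p(6, (5 + 5)**2) = (2*(-3))*(9 + 26*(5 + 5)**2) = -6*(9 + 26*10**2) = -6*(9 + 26*100) = -6*(9 + 2600) = -6*2609 = -15654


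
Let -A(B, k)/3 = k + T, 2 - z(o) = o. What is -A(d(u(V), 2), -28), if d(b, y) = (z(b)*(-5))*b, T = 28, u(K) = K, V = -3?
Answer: 0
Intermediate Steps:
z(o) = 2 - o
d(b, y) = b*(-10 + 5*b) (d(b, y) = ((2 - b)*(-5))*b = (-10 + 5*b)*b = b*(-10 + 5*b))
A(B, k) = -84 - 3*k (A(B, k) = -3*(k + 28) = -3*(28 + k) = -84 - 3*k)
-A(d(u(V), 2), -28) = -(-84 - 3*(-28)) = -(-84 + 84) = -1*0 = 0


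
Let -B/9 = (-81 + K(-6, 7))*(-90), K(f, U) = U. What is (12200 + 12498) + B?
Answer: -35242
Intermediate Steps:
B = -59940 (B = -9*(-81 + 7)*(-90) = -(-666)*(-90) = -9*6660 = -59940)
(12200 + 12498) + B = (12200 + 12498) - 59940 = 24698 - 59940 = -35242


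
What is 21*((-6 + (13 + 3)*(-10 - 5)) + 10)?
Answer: -4956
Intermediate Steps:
21*((-6 + (13 + 3)*(-10 - 5)) + 10) = 21*((-6 + 16*(-15)) + 10) = 21*((-6 - 240) + 10) = 21*(-246 + 10) = 21*(-236) = -4956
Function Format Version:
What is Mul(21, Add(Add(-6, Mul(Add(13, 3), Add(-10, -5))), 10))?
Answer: -4956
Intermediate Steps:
Mul(21, Add(Add(-6, Mul(Add(13, 3), Add(-10, -5))), 10)) = Mul(21, Add(Add(-6, Mul(16, -15)), 10)) = Mul(21, Add(Add(-6, -240), 10)) = Mul(21, Add(-246, 10)) = Mul(21, -236) = -4956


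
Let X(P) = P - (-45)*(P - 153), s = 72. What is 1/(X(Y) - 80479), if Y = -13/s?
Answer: -36/3145403 ≈ -1.1445e-5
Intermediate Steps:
Y = -13/72 ≈ -0.18056
X(P) = -6885 + 46*P (X(P) = P - (-45)*(-153 + P) = P - (6885 - 45*P) = P + (-6885 + 45*P) = -6885 + 46*P)
1/(X(Y) - 80479) = 1/((-6885 + 46*(-13/72)) - 80479) = 1/((-6885 - 299/36) - 80479) = 1/(-248159/36 - 80479) = 1/(-3145403/36) = -36/3145403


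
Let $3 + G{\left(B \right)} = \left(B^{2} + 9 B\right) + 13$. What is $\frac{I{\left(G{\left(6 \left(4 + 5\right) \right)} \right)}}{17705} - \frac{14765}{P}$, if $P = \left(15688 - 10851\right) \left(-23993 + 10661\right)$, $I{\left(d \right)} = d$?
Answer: $\frac{220290662533}{1141740281220} \approx 0.19294$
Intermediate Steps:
$G{\left(B \right)} = 10 + B^{2} + 9 B$ ($G{\left(B \right)} = -3 + \left(\left(B^{2} + 9 B\right) + 13\right) = -3 + \left(13 + B^{2} + 9 B\right) = 10 + B^{2} + 9 B$)
$P = -64486884$ ($P = 4837 \left(-13332\right) = -64486884$)
$\frac{I{\left(G{\left(6 \left(4 + 5\right) \right)} \right)}}{17705} - \frac{14765}{P} = \frac{10 + \left(6 \left(4 + 5\right)\right)^{2} + 9 \cdot 6 \left(4 + 5\right)}{17705} - \frac{14765}{-64486884} = \left(10 + \left(6 \cdot 9\right)^{2} + 9 \cdot 6 \cdot 9\right) \frac{1}{17705} - - \frac{14765}{64486884} = \left(10 + 54^{2} + 9 \cdot 54\right) \frac{1}{17705} + \frac{14765}{64486884} = \left(10 + 2916 + 486\right) \frac{1}{17705} + \frac{14765}{64486884} = 3412 \cdot \frac{1}{17705} + \frac{14765}{64486884} = \frac{3412}{17705} + \frac{14765}{64486884} = \frac{220290662533}{1141740281220}$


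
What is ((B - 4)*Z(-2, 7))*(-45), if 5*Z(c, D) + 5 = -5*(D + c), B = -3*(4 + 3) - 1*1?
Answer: -7020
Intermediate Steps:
B = -22 (B = -3*7 - 1 = -21 - 1 = -22)
Z(c, D) = -1 - D - c (Z(c, D) = -1 + (-5*(D + c))/5 = -1 + (-5*D - 5*c)/5 = -1 + (-D - c) = -1 - D - c)
((B - 4)*Z(-2, 7))*(-45) = ((-22 - 4)*(-1 - 1*7 - 1*(-2)))*(-45) = -26*(-1 - 7 + 2)*(-45) = -26*(-6)*(-45) = 156*(-45) = -7020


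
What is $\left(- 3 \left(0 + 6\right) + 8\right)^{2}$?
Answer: $100$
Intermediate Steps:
$\left(- 3 \left(0 + 6\right) + 8\right)^{2} = \left(\left(-3\right) 6 + 8\right)^{2} = \left(-18 + 8\right)^{2} = \left(-10\right)^{2} = 100$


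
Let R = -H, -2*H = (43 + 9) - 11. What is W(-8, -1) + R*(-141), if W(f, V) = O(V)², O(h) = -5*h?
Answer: -5731/2 ≈ -2865.5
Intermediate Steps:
H = -41/2 (H = -((43 + 9) - 11)/2 = -(52 - 11)/2 = -½*41 = -41/2 ≈ -20.500)
W(f, V) = 25*V² (W(f, V) = (-5*V)² = 25*V²)
R = 41/2 (R = -1*(-41/2) = 41/2 ≈ 20.500)
W(-8, -1) + R*(-141) = 25*(-1)² + (41/2)*(-141) = 25*1 - 5781/2 = 25 - 5781/2 = -5731/2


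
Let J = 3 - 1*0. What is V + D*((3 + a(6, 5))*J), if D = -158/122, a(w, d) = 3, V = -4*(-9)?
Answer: 774/61 ≈ 12.689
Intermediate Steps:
V = 36
J = 3 (J = 3 + 0 = 3)
D = -79/61 (D = -158*1/122 = -79/61 ≈ -1.2951)
V + D*((3 + a(6, 5))*J) = 36 - 79*(3 + 3)*3/61 = 36 - 474*3/61 = 36 - 79/61*18 = 36 - 1422/61 = 774/61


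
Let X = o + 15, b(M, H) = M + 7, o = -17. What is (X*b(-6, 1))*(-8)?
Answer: 16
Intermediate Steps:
b(M, H) = 7 + M
X = -2 (X = -17 + 15 = -2)
(X*b(-6, 1))*(-8) = -2*(7 - 6)*(-8) = -2*1*(-8) = -2*(-8) = 16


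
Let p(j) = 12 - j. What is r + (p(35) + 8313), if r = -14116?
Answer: -5826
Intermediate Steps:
r + (p(35) + 8313) = -14116 + ((12 - 1*35) + 8313) = -14116 + ((12 - 35) + 8313) = -14116 + (-23 + 8313) = -14116 + 8290 = -5826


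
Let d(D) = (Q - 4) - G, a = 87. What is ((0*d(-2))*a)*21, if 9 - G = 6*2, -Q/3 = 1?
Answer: 0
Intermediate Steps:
Q = -3 (Q = -3*1 = -3)
G = -3 (G = 9 - 6*2 = 9 - 1*12 = 9 - 12 = -3)
d(D) = -4 (d(D) = (-3 - 4) - 1*(-3) = -7 + 3 = -4)
((0*d(-2))*a)*21 = ((0*(-4))*87)*21 = (0*87)*21 = 0*21 = 0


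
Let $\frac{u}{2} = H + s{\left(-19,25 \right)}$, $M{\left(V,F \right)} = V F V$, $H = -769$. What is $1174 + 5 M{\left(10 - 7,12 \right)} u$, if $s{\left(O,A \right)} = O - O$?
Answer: $-829346$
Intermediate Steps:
$s{\left(O,A \right)} = 0$
$M{\left(V,F \right)} = F V^{2}$ ($M{\left(V,F \right)} = F V V = F V^{2}$)
$u = -1538$ ($u = 2 \left(-769 + 0\right) = 2 \left(-769\right) = -1538$)
$1174 + 5 M{\left(10 - 7,12 \right)} u = 1174 + 5 \cdot 12 \left(10 - 7\right)^{2} \left(-1538\right) = 1174 + 5 \cdot 12 \cdot 3^{2} \left(-1538\right) = 1174 + 5 \cdot 12 \cdot 9 \left(-1538\right) = 1174 + 5 \cdot 108 \left(-1538\right) = 1174 + 540 \left(-1538\right) = 1174 - 830520 = -829346$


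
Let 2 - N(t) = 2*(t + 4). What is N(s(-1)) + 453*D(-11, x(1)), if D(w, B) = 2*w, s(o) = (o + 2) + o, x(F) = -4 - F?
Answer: -9972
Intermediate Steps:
s(o) = 2 + 2*o (s(o) = (2 + o) + o = 2 + 2*o)
N(t) = -6 - 2*t (N(t) = 2 - 2*(t + 4) = 2 - 2*(4 + t) = 2 - (8 + 2*t) = 2 + (-8 - 2*t) = -6 - 2*t)
N(s(-1)) + 453*D(-11, x(1)) = (-6 - 2*(2 + 2*(-1))) + 453*(2*(-11)) = (-6 - 2*(2 - 2)) + 453*(-22) = (-6 - 2*0) - 9966 = (-6 + 0) - 9966 = -6 - 9966 = -9972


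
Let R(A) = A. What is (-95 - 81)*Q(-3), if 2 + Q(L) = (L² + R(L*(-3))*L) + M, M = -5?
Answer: 4400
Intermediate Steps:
Q(L) = -7 - 2*L² (Q(L) = -2 + ((L² + (L*(-3))*L) - 5) = -2 + ((L² + (-3*L)*L) - 5) = -2 + ((L² - 3*L²) - 5) = -2 + (-2*L² - 5) = -2 + (-5 - 2*L²) = -7 - 2*L²)
(-95 - 81)*Q(-3) = (-95 - 81)*(-7 - 2*(-3)²) = -176*(-7 - 2*9) = -176*(-7 - 18) = -176*(-25) = 4400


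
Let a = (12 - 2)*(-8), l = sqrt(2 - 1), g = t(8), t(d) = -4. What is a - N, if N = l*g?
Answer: -76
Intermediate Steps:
g = -4
l = 1 (l = sqrt(1) = 1)
a = -80 (a = 10*(-8) = -80)
N = -4 (N = 1*(-4) = -4)
a - N = -80 - 1*(-4) = -80 + 4 = -76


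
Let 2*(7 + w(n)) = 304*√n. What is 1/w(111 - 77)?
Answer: 7/785487 + 152*√34/785487 ≈ 0.0011373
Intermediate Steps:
w(n) = -7 + 152*√n (w(n) = -7 + (304*√n)/2 = -7 + 152*√n)
1/w(111 - 77) = 1/(-7 + 152*√(111 - 77)) = 1/(-7 + 152*√34)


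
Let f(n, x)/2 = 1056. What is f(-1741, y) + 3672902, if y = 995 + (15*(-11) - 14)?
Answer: 3675014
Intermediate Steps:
y = 816 (y = 995 + (-165 - 14) = 995 - 179 = 816)
f(n, x) = 2112 (f(n, x) = 2*1056 = 2112)
f(-1741, y) + 3672902 = 2112 + 3672902 = 3675014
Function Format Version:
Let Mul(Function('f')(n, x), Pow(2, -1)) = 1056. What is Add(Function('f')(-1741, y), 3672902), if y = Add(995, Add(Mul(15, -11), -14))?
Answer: 3675014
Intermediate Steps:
y = 816 (y = Add(995, Add(-165, -14)) = Add(995, -179) = 816)
Function('f')(n, x) = 2112 (Function('f')(n, x) = Mul(2, 1056) = 2112)
Add(Function('f')(-1741, y), 3672902) = Add(2112, 3672902) = 3675014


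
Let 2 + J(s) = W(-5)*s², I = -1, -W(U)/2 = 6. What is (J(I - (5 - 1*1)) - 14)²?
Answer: 99856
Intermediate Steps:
W(U) = -12 (W(U) = -2*6 = -12)
J(s) = -2 - 12*s²
(J(I - (5 - 1*1)) - 14)² = ((-2 - 12*(-1 - (5 - 1*1))²) - 14)² = ((-2 - 12*(-1 - (5 - 1))²) - 14)² = ((-2 - 12*(-1 - 1*4)²) - 14)² = ((-2 - 12*(-1 - 4)²) - 14)² = ((-2 - 12*(-5)²) - 14)² = ((-2 - 12*25) - 14)² = ((-2 - 300) - 14)² = (-302 - 14)² = (-316)² = 99856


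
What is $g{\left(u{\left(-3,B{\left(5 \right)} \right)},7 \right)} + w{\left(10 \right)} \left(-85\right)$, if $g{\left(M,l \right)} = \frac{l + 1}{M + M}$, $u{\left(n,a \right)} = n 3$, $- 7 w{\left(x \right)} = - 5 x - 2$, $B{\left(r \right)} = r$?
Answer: $- \frac{39808}{63} \approx -631.87$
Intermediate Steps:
$w{\left(x \right)} = \frac{2}{7} + \frac{5 x}{7}$ ($w{\left(x \right)} = - \frac{- 5 x - 2}{7} = - \frac{-2 - 5 x}{7} = \frac{2}{7} + \frac{5 x}{7}$)
$u{\left(n,a \right)} = 3 n$
$g{\left(M,l \right)} = \frac{1 + l}{2 M}$
$g{\left(u{\left(-3,B{\left(5 \right)} \right)},7 \right)} + w{\left(10 \right)} \left(-85\right) = \frac{1 + 7}{2 \cdot 3 \left(-3\right)} + \left(\frac{2}{7} + \frac{5}{7} \cdot 10\right) \left(-85\right) = \frac{1}{2} \frac{1}{-9} \cdot 8 + \left(\frac{2}{7} + \frac{50}{7}\right) \left(-85\right) = \frac{1}{2} \left(- \frac{1}{9}\right) 8 + \frac{52}{7} \left(-85\right) = - \frac{4}{9} - \frac{4420}{7} = - \frac{39808}{63}$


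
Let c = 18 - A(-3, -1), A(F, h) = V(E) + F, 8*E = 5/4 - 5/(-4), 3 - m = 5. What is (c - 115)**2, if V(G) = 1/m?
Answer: 34969/4 ≈ 8742.3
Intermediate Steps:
m = -2 (m = 3 - 1*5 = 3 - 5 = -2)
E = 5/16 (E = (5/4 - 5/(-4))/8 = (5*(1/4) - 5*(-1/4))/8 = (5/4 + 5/4)/8 = (1/8)*(5/2) = 5/16 ≈ 0.31250)
V(G) = -1/2 (V(G) = 1/(-2) = -1/2)
A(F, h) = -1/2 + F
c = 43/2 (c = 18 - (-1/2 - 3) = 18 - 1*(-7/2) = 18 + 7/2 = 43/2 ≈ 21.500)
(c - 115)**2 = (43/2 - 115)**2 = (-187/2)**2 = 34969/4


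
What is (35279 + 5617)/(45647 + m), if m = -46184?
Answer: -13632/179 ≈ -76.156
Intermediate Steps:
(35279 + 5617)/(45647 + m) = (35279 + 5617)/(45647 - 46184) = 40896/(-537) = 40896*(-1/537) = -13632/179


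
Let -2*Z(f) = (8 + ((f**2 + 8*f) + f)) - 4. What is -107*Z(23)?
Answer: 39590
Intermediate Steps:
Z(f) = -2 - 9*f/2 - f**2/2 (Z(f) = -((8 + ((f**2 + 8*f) + f)) - 4)/2 = -((8 + (f**2 + 9*f)) - 4)/2 = -((8 + f**2 + 9*f) - 4)/2 = -(4 + f**2 + 9*f)/2 = -2 - 9*f/2 - f**2/2)
-107*Z(23) = -107*(-2 - 9/2*23 - 1/2*23**2) = -107*(-2 - 207/2 - 1/2*529) = -107*(-2 - 207/2 - 529/2) = -107*(-370) = 39590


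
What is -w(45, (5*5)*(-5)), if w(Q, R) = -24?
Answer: 24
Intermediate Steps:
-w(45, (5*5)*(-5)) = -1*(-24) = 24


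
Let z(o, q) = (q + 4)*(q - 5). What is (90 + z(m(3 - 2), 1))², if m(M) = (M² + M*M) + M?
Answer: 4900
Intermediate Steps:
m(M) = M + 2*M² (m(M) = (M² + M²) + M = 2*M² + M = M + 2*M²)
z(o, q) = (-5 + q)*(4 + q) (z(o, q) = (4 + q)*(-5 + q) = (-5 + q)*(4 + q))
(90 + z(m(3 - 2), 1))² = (90 + (-20 + 1² - 1*1))² = (90 + (-20 + 1 - 1))² = (90 - 20)² = 70² = 4900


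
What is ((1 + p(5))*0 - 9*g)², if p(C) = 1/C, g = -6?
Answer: 2916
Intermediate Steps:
((1 + p(5))*0 - 9*g)² = ((1 + 1/5)*0 - 9*(-6))² = ((1 + ⅕)*0 + 54)² = ((6/5)*0 + 54)² = (0 + 54)² = 54² = 2916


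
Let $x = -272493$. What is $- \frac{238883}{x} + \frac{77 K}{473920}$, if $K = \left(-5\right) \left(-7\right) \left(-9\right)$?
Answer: $\frac{21320422729}{25827976512} \approx 0.82548$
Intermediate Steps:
$K = -315$ ($K = 35 \left(-9\right) = -315$)
$- \frac{238883}{x} + \frac{77 K}{473920} = - \frac{238883}{-272493} + \frac{77 \left(-315\right)}{473920} = \left(-238883\right) \left(- \frac{1}{272493}\right) - \frac{4851}{94784} = \frac{238883}{272493} - \frac{4851}{94784} = \frac{21320422729}{25827976512}$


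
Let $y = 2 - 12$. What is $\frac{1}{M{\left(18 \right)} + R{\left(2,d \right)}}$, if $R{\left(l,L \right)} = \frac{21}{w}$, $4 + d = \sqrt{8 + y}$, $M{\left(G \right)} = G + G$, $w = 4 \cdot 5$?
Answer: $\frac{20}{741} \approx 0.026991$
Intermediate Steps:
$w = 20$
$y = -10$ ($y = 2 - 12 = -10$)
$M{\left(G \right)} = 2 G$
$d = -4 + i \sqrt{2}$ ($d = -4 + \sqrt{8 - 10} = -4 + \sqrt{-2} = -4 + i \sqrt{2} \approx -4.0 + 1.4142 i$)
$R{\left(l,L \right)} = \frac{21}{20}$
$\frac{1}{M{\left(18 \right)} + R{\left(2,d \right)}} = \frac{1}{2 \cdot 18 + \frac{21}{20}} = \frac{1}{36 + \frac{21}{20}} = \frac{1}{\frac{741}{20}} = \frac{20}{741}$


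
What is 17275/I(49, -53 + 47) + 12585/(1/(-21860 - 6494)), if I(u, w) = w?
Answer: -2141027815/6 ≈ -3.5684e+8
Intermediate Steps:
17275/I(49, -53 + 47) + 12585/(1/(-21860 - 6494)) = 17275/(-53 + 47) + 12585/(1/(-21860 - 6494)) = 17275/(-6) + 12585/(1/(-28354)) = 17275*(-⅙) + 12585/(-1/28354) = -17275/6 + 12585*(-28354) = -17275/6 - 356835090 = -2141027815/6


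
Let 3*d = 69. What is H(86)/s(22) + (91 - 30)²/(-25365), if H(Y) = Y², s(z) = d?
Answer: 187513957/583395 ≈ 321.42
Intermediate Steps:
d = 23 (d = (⅓)*69 = 23)
s(z) = 23
H(86)/s(22) + (91 - 30)²/(-25365) = 86²/23 + (91 - 30)²/(-25365) = 7396*(1/23) + 61²*(-1/25365) = 7396/23 + 3721*(-1/25365) = 7396/23 - 3721/25365 = 187513957/583395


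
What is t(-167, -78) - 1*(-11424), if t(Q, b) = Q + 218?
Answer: 11475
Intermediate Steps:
t(Q, b) = 218 + Q
t(-167, -78) - 1*(-11424) = (218 - 167) - 1*(-11424) = 51 + 11424 = 11475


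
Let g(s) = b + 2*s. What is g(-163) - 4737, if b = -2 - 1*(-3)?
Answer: -5062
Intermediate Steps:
b = 1 (b = -2 + 3 = 1)
g(s) = 1 + 2*s
g(-163) - 4737 = (1 + 2*(-163)) - 4737 = (1 - 326) - 4737 = -325 - 4737 = -5062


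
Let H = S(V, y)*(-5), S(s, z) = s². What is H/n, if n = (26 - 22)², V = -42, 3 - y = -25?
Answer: -2205/4 ≈ -551.25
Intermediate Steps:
y = 28 (y = 3 - 1*(-25) = 3 + 25 = 28)
n = 16 (n = 4² = 16)
H = -8820 (H = (-42)²*(-5) = 1764*(-5) = -8820)
H/n = -8820/16 = -8820*1/16 = -2205/4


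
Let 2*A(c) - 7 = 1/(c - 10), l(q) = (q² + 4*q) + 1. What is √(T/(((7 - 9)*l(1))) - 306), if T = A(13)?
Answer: I*√11027/6 ≈ 17.502*I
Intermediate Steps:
l(q) = 1 + q² + 4*q
A(c) = 7/2 + 1/(2*(-10 + c)) (A(c) = 7/2 + 1/(2*(c - 10)) = 7/2 + 1/(2*(-10 + c)))
T = 11/3 (T = (-69 + 7*13)/(2*(-10 + 13)) = (½)*(-69 + 91)/3 = (½)*(⅓)*22 = 11/3 ≈ 3.6667)
√(T/(((7 - 9)*l(1))) - 306) = √(11/(3*(((7 - 9)*(1 + 1² + 4*1)))) - 306) = √(11/(3*((-2*(1 + 1 + 4)))) - 306) = √(11/(3*((-2*6))) - 306) = √((11/3)/(-12) - 306) = √((11/3)*(-1/12) - 306) = √(-11/36 - 306) = √(-11027/36) = I*√11027/6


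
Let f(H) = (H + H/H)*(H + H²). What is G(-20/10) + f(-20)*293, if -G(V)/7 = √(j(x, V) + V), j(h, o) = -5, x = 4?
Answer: -2115460 - 7*I*√7 ≈ -2.1155e+6 - 18.52*I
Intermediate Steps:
G(V) = -7*√(-5 + V)
f(H) = (1 + H)*(H + H²) (f(H) = (H + 1)*(H + H²) = (1 + H)*(H + H²))
G(-20/10) + f(-20)*293 = -7*√(-5 - 20/10) - 20*(1 - 20)²*293 = -7*√(-5 - 20*⅒) - 20*(-19)²*293 = -7*√(-5 - 2) - 20*361*293 = -7*I*√7 - 7220*293 = -7*I*√7 - 2115460 = -2115460 - 7*I*√7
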